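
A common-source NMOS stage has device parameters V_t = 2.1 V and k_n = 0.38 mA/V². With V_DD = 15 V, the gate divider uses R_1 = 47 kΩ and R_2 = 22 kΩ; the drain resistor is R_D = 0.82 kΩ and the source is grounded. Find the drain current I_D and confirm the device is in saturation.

I_D ≈ 1.4 mA

V_G = V_DD·R_2/(R_1+R_2) = 15×22/69 = 4.78 V. With the source grounded, V_GS = V_G = 4.78 V.
Assume saturation: I_D = (k_n/2)(V_GS − V_t)² = (0.38/2)×(4.78 − 2.1)² = 0.19×2.68² = 1.37 mA.
V_DS = V_DD − I_D·R_D = 15 − 1.37×0.82 = 13.9 V.
Saturation requires V_DS ≥ V_GS − V_t = 2.68 V; 13.9 ≥ 2.68 ✓.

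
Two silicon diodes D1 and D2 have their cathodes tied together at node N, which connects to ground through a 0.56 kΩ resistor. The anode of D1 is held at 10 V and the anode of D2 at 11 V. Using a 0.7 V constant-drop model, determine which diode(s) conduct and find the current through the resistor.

Assume both conduct. Then node N would need to be at both 10−0.7 = 9.3 V and 11−0.7 = 10.3 V, which is impossible.
Assume only D2 conducts: V_N = 11 − 0.7 = 10.3 V, so I_R = 10.3/0.56 = 18.4 mA.
Check D1: its anode-to-cathode voltage is 10 − 10.3 = -0.3 V < 0.7 V, so it is off. The assumption is consistent.

Only D2 conducts; I_R ≈ 18 mA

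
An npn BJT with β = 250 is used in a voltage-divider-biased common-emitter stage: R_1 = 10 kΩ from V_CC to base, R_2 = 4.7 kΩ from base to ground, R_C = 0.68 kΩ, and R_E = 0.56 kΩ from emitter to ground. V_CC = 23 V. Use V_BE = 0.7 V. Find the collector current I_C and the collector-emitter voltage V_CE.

Thevenize the base divider: V_Th = V_CC·R_2/(R_1+R_2) = 23×4.7/14.7 = 7.35 V, R_Th = R_1‖R_2 = 3.2 kΩ.
Base-emitter loop: V_Th = I_B·R_Th + V_BE + (β+1)I_B·R_E, so I_B = (7.35 − 0.7) / (3.2 + 251×0.56) = 0.0463 mA.
I_C = β·I_B = 250×0.0463 = 11.6 mA, and I_E = (β+1)I_B = 11.6 mA.
V_CE = V_CC − I_C·R_C − I_E·R_E = 23 − 11.6×0.68 − 11.6×0.56 = 8.63 V.
V_CE = 8.63 V > 0.2 V confirms active-region operation.

I_C ≈ 12 mA, V_CE ≈ 8.6 V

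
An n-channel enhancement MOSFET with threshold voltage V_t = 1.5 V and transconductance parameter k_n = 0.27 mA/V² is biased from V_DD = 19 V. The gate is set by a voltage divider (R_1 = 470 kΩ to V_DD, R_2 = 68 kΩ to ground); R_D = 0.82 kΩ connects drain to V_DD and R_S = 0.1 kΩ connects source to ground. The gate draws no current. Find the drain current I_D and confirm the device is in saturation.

I_D ≈ 0.11 mA

V_G = V_DD·R_2/(R_1+R_2) = 19×68/538 = 2.4 V.
Assume saturation: I_D = (k_n/2)(V_GS − V_t)² with V_GS = V_G − I_D·R_S = 2.4 − 0.1·I_D.
Substituting gives 0.00135·I_D² − 1.02·I_D + 0.11 = 0, with roots I_D = 0.107 or 759 mA.
The root I_D = 759 mA gives V_GS = -73.5 V ≤ V_t, so take I_D = 0.107 mA.
Then V_GS = 2.39 V and V_DS = V_DD − I_D(R_D+R_S) = 19 − 0.107×0.92 = 18.9 V.
Saturation requires V_DS ≥ V_GS − V_t = 0.891 V; 18.9 ≥ 0.891 ✓.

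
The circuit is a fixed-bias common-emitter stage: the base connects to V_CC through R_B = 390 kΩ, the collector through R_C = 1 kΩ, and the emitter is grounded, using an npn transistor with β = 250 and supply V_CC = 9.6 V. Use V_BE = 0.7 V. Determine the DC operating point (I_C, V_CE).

I_C ≈ 5.7 mA, V_CE ≈ 3.9 V

Base loop: V_CC = I_B·R_B + V_BE, so I_B = (9.6 − 0.7)/390 kΩ = 0.0228 mA.
In the active region I_C = β·I_B = 250 × 0.0228 = 5.71 mA.
Collector loop: V_CE = V_CC − I_C·R_C = 9.6 − 5.71×1 = 3.89 V.
Since V_CE = 3.89 V > V_CE(sat) ≈ 0.2 V, the transistor is in the active region as assumed.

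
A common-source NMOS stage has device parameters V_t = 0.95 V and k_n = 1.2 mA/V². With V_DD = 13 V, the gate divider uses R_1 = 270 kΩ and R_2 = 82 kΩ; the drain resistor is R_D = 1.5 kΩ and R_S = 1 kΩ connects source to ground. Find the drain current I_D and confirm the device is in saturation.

V_G = V_DD·R_2/(R_1+R_2) = 13×82/352 = 3.03 V.
Assume saturation: I_D = (k_n/2)(V_GS − V_t)² with V_GS = V_G − I_D·R_S = 3.03 − 1·I_D.
Substituting gives 0.6·I_D² − 3.49·I_D + 2.59 = 0, with roots I_D = 0.873 or 4.95 mA.
The root I_D = 4.95 mA gives V_GS = -1.92 V ≤ V_t, so take I_D = 0.873 mA.
Then V_GS = 2.16 V and V_DS = V_DD − I_D(R_D+R_S) = 13 − 0.873×2.5 = 10.8 V.
Saturation requires V_DS ≥ V_GS − V_t = 1.21 V; 10.8 ≥ 1.21 ✓.

I_D ≈ 0.87 mA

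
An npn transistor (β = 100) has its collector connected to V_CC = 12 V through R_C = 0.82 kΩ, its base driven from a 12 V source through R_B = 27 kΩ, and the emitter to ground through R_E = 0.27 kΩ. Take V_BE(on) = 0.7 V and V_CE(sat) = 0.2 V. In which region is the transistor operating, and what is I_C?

Assume active: I_B = (12 − 0.7)/(27 + 101×0.27) = 0.208 mA, I_C = β·I_B = 20.8 mA.
Then V_CE = 12 − 20.8×0.82 − 21×0.27 = -10.8 V < 0.2 V — the active assumption fails.
Re-solve with V_CE = 0.2 V. KCL at the emitter: V_E/R_E = (V_BB−0.7−V_E)/R_B + (V_CC−0.2−V_E)/R_C, giving V_E = 2.99 V.
I_C = (V_CC − 0.2 − V_E)/R_C = (11.8 − 2.99)/0.82 = 10.7 mA.
Check: I_B = (11.3 − 2.99)/27 = 0.308 mA, and β·I_B = 30.8 mA > I_C, confirming saturation.

saturation; I_C ≈ 11 mA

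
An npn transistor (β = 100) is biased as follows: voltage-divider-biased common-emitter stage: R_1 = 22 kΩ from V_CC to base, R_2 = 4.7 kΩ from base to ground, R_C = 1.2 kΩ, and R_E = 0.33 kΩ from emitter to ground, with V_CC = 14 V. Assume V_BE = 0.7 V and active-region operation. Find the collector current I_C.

I_C ≈ 4.7 mA

Thevenize the base divider: V_Th = V_CC·R_2/(R_1+R_2) = 14×4.7/26.7 = 2.46 V, R_Th = R_1‖R_2 = 3.87 kΩ.
Base-emitter loop: V_Th = I_B·R_Th + V_BE + (β+1)I_B·R_E, so I_B = (2.46 − 0.7) / (3.87 + 101×0.33) = 0.0474 mA.
I_C = β·I_B = 100×0.0474 = 4.74 mA, and I_E = (β+1)I_B = 4.79 mA.
V_CE = V_CC − I_C·R_C − I_E·R_E = 14 − 4.74×1.2 − 4.79×0.33 = 6.73 V.
V_CE = 6.73 V > 0.2 V confirms active-region operation.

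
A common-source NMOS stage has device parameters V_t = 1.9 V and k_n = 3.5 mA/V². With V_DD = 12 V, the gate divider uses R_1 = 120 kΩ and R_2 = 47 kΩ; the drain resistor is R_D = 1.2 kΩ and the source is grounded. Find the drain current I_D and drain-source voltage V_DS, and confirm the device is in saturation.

I_D ≈ 3.8 mA, V_DS ≈ 7.4 V

V_G = V_DD·R_2/(R_1+R_2) = 12×47/167 = 3.38 V. With the source grounded, V_GS = V_G = 3.38 V.
Assume saturation: I_D = (k_n/2)(V_GS − V_t)² = (3.5/2)×(3.38 − 1.9)² = 1.75×1.48² = 3.82 mA.
V_DS = V_DD − I_D·R_D = 12 − 3.82×1.2 = 7.42 V.
Saturation requires V_DS ≥ V_GS − V_t = 1.48 V; 7.42 ≥ 1.48 ✓.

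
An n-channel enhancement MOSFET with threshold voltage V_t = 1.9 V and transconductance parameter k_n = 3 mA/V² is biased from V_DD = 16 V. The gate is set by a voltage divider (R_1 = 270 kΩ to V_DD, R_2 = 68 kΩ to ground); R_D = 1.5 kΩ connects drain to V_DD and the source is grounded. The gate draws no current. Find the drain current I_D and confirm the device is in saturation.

V_G = V_DD·R_2/(R_1+R_2) = 16×68/338 = 3.22 V. With the source grounded, V_GS = V_G = 3.22 V.
Assume saturation: I_D = (k_n/2)(V_GS − V_t)² = (3/2)×(3.22 − 1.9)² = 1.5×1.32² = 2.61 mA.
V_DS = V_DD − I_D·R_D = 16 − 2.61×1.5 = 12.1 V.
Saturation requires V_DS ≥ V_GS − V_t = 1.32 V; 12.1 ≥ 1.32 ✓.

I_D ≈ 2.6 mA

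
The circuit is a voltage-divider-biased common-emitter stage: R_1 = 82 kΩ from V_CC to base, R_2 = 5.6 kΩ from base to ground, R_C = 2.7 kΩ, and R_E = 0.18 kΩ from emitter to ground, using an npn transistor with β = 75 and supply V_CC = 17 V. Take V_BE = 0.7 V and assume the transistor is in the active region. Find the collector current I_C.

I_C ≈ 1.5 mA

Thevenize the base divider: V_Th = V_CC·R_2/(R_1+R_2) = 17×5.6/87.6 = 1.09 V, R_Th = R_1‖R_2 = 5.24 kΩ.
Base-emitter loop: V_Th = I_B·R_Th + V_BE + (β+1)I_B·R_E, so I_B = (1.09 − 0.7) / (5.24 + 76×0.18) = 0.0204 mA.
I_C = β·I_B = 75×0.0204 = 1.53 mA, and I_E = (β+1)I_B = 1.55 mA.
V_CE = V_CC − I_C·R_C − I_E·R_E = 17 − 1.53×2.7 − 1.55×0.18 = 12.6 V.
V_CE = 12.6 V > 0.2 V confirms active-region operation.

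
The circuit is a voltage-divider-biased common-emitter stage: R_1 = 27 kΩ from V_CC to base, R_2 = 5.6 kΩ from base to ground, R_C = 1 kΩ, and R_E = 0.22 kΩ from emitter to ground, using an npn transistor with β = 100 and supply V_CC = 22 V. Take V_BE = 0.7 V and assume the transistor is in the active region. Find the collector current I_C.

I_C ≈ 11 mA

Thevenize the base divider: V_Th = V_CC·R_2/(R_1+R_2) = 22×5.6/32.6 = 3.78 V, R_Th = R_1‖R_2 = 4.64 kΩ.
Base-emitter loop: V_Th = I_B·R_Th + V_BE + (β+1)I_B·R_E, so I_B = (3.78 − 0.7) / (4.64 + 101×0.22) = 0.115 mA.
I_C = β·I_B = 100×0.115 = 11.5 mA, and I_E = (β+1)I_B = 11.6 mA.
V_CE = V_CC − I_C·R_C − I_E·R_E = 22 − 11.5×1 − 11.6×0.22 = 7.99 V.
V_CE = 7.99 V > 0.2 V confirms active-region operation.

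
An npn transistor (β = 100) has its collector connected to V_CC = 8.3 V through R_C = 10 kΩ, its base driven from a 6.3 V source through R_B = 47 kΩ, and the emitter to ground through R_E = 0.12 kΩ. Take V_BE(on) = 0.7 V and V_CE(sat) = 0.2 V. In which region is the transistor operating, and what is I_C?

saturation; I_C ≈ 0.8 mA

Assume active: I_B = (6.3 − 0.7)/(47 + 101×0.12) = 0.0947 mA, I_C = β·I_B = 9.47 mA.
Then V_CE = 8.3 − 9.47×10 − 9.57×0.12 = -87.6 V < 0.2 V — the active assumption fails.
Re-solve with V_CE = 0.2 V. KCL at the emitter: V_E/R_E = (V_BB−0.7−V_E)/R_B + (V_CC−0.2−V_E)/R_C, giving V_E = 0.11 V.
I_C = (V_CC − 0.2 − V_E)/R_C = (8.1 − 0.11)/10 = 0.799 mA.
Check: I_B = (5.6 − 0.11)/47 = 0.117 mA, and β·I_B = 11.7 mA > I_C, confirming saturation.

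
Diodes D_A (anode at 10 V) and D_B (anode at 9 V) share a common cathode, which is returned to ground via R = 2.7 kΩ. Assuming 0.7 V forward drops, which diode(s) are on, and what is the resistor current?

Only D_A conducts; I_R ≈ 3.4 mA

Assume both conduct. Then node N would need to be at both 10−0.7 = 9.3 V and 9−0.7 = 8.3 V, which is impossible.
Assume only D_A conducts: V_N = 10 − 0.7 = 9.3 V, so I_R = 9.3/2.7 = 3.44 mA.
Check D_B: its anode-to-cathode voltage is 9 − 9.3 = -0.3 V < 0.7 V, so it is off. The assumption is consistent.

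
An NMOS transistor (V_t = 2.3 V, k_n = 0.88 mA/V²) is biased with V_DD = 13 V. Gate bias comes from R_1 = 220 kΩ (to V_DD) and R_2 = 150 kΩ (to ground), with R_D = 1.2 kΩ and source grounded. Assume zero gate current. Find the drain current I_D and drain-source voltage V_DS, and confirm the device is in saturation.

I_D ≈ 3.9 mA, V_DS ≈ 8.3 V

V_G = V_DD·R_2/(R_1+R_2) = 13×150/370 = 5.27 V. With the source grounded, V_GS = V_G = 5.27 V.
Assume saturation: I_D = (k_n/2)(V_GS − V_t)² = (0.88/2)×(5.27 − 2.3)² = 0.44×2.97² = 3.88 mA.
V_DS = V_DD − I_D·R_D = 13 − 3.88×1.2 = 8.34 V.
Saturation requires V_DS ≥ V_GS − V_t = 2.97 V; 8.34 ≥ 2.97 ✓.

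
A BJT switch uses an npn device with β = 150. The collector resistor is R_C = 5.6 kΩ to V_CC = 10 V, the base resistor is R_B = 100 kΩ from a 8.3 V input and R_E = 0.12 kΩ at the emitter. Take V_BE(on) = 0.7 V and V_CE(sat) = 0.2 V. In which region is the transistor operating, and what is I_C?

Assume active: I_B = (8.3 − 0.7)/(100 + 151×0.12) = 0.0643 mA, I_C = β·I_B = 9.65 mA.
Then V_CE = 10 − 9.65×5.6 − 9.72×0.12 = -45.2 V < 0.2 V — the active assumption fails.
Re-solve with V_CE = 0.2 V. KCL at the emitter: V_E/R_E = (V_BB−0.7−V_E)/R_B + (V_CC−0.2−V_E)/R_C, giving V_E = 0.214 V.
I_C = (V_CC − 0.2 − V_E)/R_C = (9.8 − 0.214)/5.6 = 1.71 mA.
Check: I_B = (7.6 − 0.214)/100 = 0.0739 mA, and β·I_B = 11.1 mA > I_C, confirming saturation.

saturation; I_C ≈ 1.7 mA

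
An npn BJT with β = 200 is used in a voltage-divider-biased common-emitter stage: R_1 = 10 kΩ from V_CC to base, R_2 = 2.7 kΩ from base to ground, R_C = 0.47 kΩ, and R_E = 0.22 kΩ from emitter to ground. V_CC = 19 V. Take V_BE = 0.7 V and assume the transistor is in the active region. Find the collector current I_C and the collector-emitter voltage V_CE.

Thevenize the base divider: V_Th = V_CC·R_2/(R_1+R_2) = 19×2.7/12.7 = 4.04 V, R_Th = R_1‖R_2 = 2.13 kΩ.
Base-emitter loop: V_Th = I_B·R_Th + V_BE + (β+1)I_B·R_E, so I_B = (4.04 − 0.7) / (2.13 + 201×0.22) = 0.0721 mA.
I_C = β·I_B = 200×0.0721 = 14.4 mA, and I_E = (β+1)I_B = 14.5 mA.
V_CE = V_CC − I_C·R_C − I_E·R_E = 19 − 14.4×0.47 − 14.5×0.22 = 9.04 V.
V_CE = 9.04 V > 0.2 V confirms active-region operation.

I_C ≈ 14 mA, V_CE ≈ 9 V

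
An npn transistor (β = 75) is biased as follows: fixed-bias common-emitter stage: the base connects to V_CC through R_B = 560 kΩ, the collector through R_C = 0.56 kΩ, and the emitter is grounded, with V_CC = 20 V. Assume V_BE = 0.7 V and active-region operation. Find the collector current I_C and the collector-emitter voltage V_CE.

Base loop: V_CC = I_B·R_B + V_BE, so I_B = (20 − 0.7)/560 kΩ = 0.0345 mA.
In the active region I_C = β·I_B = 75 × 0.0345 = 2.58 mA.
Collector loop: V_CE = V_CC − I_C·R_C = 20 − 2.58×0.56 = 18.6 V.
Since V_CE = 18.6 V > V_CE(sat) ≈ 0.2 V, the transistor is in the active region as assumed.

I_C ≈ 2.6 mA, V_CE ≈ 19 V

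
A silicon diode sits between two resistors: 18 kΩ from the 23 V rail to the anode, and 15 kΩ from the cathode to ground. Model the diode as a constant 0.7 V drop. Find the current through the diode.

The two resistors are in series with the diode, so KVL gives 23 = I·18 + 0.7 + I·15.
I = (23 − 0.7) / (18 + 15) kΩ = 22.3 / 33 = 0.676 mA.

I ≈ 0.68 mA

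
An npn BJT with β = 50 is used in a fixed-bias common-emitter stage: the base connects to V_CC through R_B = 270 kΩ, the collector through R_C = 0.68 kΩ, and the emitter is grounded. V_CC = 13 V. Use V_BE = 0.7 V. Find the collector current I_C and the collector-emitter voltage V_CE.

I_C ≈ 2.3 mA, V_CE ≈ 11 V

Base loop: V_CC = I_B·R_B + V_BE, so I_B = (13 − 0.7)/270 kΩ = 0.0456 mA.
In the active region I_C = β·I_B = 50 × 0.0456 = 2.28 mA.
Collector loop: V_CE = V_CC − I_C·R_C = 13 − 2.28×0.68 = 11.5 V.
Since V_CE = 11.5 V > V_CE(sat) ≈ 0.2 V, the transistor is in the active region as assumed.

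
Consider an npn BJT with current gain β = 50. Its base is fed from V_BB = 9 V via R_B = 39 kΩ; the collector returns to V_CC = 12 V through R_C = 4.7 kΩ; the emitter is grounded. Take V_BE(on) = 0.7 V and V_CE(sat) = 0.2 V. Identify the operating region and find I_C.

saturation; I_C ≈ 2.5 mA

Assume active: I_B = (9 − 0.7)/39 = 0.213 mA, giving I_C = β·I_B = 10.6 mA.
But then V_CE = 12 − 10.6×4.7 = -38 V < V_CE(sat) = 0.2 V — impossible in the active region.
So the transistor is saturated. With V_CE = 0.2 V, I_C = (V_CC − 0.2)/R_C = 11.8/4.7 = 2.51 mA.
Check: β·I_B = 10.6 mA > I_C = 2.51 mA, confirming saturation.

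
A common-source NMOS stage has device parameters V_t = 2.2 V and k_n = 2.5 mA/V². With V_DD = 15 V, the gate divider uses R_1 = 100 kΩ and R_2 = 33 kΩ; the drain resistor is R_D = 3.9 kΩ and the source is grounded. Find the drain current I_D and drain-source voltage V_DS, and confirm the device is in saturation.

I_D ≈ 2.9 mA, V_DS ≈ 3.7 V

V_G = V_DD·R_2/(R_1+R_2) = 15×33/133 = 3.72 V. With the source grounded, V_GS = V_G = 3.72 V.
Assume saturation: I_D = (k_n/2)(V_GS − V_t)² = (2.5/2)×(3.72 − 2.2)² = 1.25×1.52² = 2.89 mA.
V_DS = V_DD − I_D·R_D = 15 − 2.89×3.9 = 3.71 V.
Saturation requires V_DS ≥ V_GS − V_t = 1.52 V; 3.71 ≥ 1.52 ✓.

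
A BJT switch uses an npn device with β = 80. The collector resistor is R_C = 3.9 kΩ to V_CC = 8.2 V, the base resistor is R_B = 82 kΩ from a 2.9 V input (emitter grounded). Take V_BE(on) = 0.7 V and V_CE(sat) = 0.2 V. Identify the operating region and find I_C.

saturation; I_C ≈ 2.1 mA

Assume active: I_B = (2.9 − 0.7)/82 = 0.0268 mA, giving I_C = β·I_B = 2.15 mA.
But then V_CE = 8.2 − 2.15×3.9 = -0.171 V < V_CE(sat) = 0.2 V — impossible in the active region.
So the transistor is saturated. With V_CE = 0.2 V, I_C = (V_CC − 0.2)/R_C = 8/3.9 = 2.05 mA.
Check: β·I_B = 2.15 mA > I_C = 2.05 mA, confirming saturation.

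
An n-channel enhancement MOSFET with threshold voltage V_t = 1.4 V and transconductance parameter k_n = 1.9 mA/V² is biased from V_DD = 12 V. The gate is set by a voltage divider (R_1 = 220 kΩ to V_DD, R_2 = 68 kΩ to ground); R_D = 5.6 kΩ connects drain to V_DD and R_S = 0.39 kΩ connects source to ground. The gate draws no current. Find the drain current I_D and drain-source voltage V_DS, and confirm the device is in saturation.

I_D ≈ 1 mA, V_DS ≈ 5.9 V

V_G = V_DD·R_2/(R_1+R_2) = 12×68/288 = 2.83 V.
Assume saturation: I_D = (k_n/2)(V_GS − V_t)² with V_GS = V_G − I_D·R_S = 2.83 − 0.39·I_D.
Substituting gives 0.144·I_D² − 2.06·I_D + 1.95 = 0, with roots I_D = 1.02 or 13.3 mA.
The root I_D = 13.3 mA gives V_GS = -2.33 V ≤ V_t, so take I_D = 1.02 mA.
Then V_GS = 2.44 V and V_DS = V_DD − I_D(R_D+R_S) = 12 − 1.02×5.99 = 5.89 V.
Saturation requires V_DS ≥ V_GS − V_t = 1.04 V; 5.89 ≥ 1.04 ✓.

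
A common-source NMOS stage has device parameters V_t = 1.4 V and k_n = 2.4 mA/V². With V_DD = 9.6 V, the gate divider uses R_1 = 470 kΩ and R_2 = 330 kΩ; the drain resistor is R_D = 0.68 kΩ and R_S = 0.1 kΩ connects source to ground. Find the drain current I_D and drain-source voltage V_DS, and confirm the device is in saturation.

I_D ≈ 5.1 mA, V_DS ≈ 5.7 V

V_G = V_DD·R_2/(R_1+R_2) = 9.6×330/800 = 3.96 V.
Assume saturation: I_D = (k_n/2)(V_GS − V_t)² with V_GS = V_G − I_D·R_S = 3.96 − 0.1·I_D.
Substituting gives 0.012·I_D² − 1.61·I_D + 7.86 = 0, with roots I_D = 5.06 or 129 mA.
The root I_D = 129 mA gives V_GS = -8.99 V ≤ V_t, so take I_D = 5.06 mA.
Then V_GS = 3.45 V and V_DS = V_DD − I_D(R_D+R_S) = 9.6 − 5.06×0.78 = 5.65 V.
Saturation requires V_DS ≥ V_GS − V_t = 2.05 V; 5.65 ≥ 2.05 ✓.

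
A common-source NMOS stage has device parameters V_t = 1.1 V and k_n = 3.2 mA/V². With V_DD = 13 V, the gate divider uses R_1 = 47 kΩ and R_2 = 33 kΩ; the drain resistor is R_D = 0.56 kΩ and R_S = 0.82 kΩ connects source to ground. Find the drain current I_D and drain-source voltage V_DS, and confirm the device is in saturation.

I_D ≈ 3.4 mA, V_DS ≈ 8.3 V

V_G = V_DD·R_2/(R_1+R_2) = 13×33/80 = 5.36 V.
Assume saturation: I_D = (k_n/2)(V_GS − V_t)² with V_GS = V_G − I_D·R_S = 5.36 − 0.82·I_D.
Substituting gives 1.08·I_D² − 12.2·I_D + 29.1 = 0, with roots I_D = 3.42 or 7.91 mA.
The root I_D = 7.91 mA gives V_GS = -1.12 V ≤ V_t, so take I_D = 3.42 mA.
Then V_GS = 2.56 V and V_DS = V_DD − I_D(R_D+R_S) = 13 − 3.42×1.38 = 8.29 V.
Saturation requires V_DS ≥ V_GS − V_t = 1.46 V; 8.29 ≥ 1.46 ✓.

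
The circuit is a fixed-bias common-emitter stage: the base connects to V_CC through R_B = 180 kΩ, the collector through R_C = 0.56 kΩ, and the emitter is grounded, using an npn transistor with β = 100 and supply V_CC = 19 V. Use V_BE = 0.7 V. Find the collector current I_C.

Base loop: V_CC = I_B·R_B + V_BE, so I_B = (19 − 0.7)/180 kΩ = 0.102 mA.
In the active region I_C = β·I_B = 100 × 0.102 = 10.2 mA.
Collector loop: V_CE = V_CC − I_C·R_C = 19 − 10.2×0.56 = 13.3 V.
Since V_CE = 13.3 V > V_CE(sat) ≈ 0.2 V, the transistor is in the active region as assumed.

I_C ≈ 10 mA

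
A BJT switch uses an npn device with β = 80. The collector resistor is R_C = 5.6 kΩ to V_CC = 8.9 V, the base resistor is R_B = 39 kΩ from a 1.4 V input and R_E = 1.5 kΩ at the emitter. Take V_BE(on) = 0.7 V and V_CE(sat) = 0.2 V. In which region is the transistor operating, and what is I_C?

Assume active. Base-emitter loop: I_B = (V_BB − V_BE)/(R_B + (β+1)R_E) = (1.4 − 0.7)/(39 + 81×1.5) = 0.00436 mA.
I_C = β·I_B = 80×0.00436 = 0.349 mA.
V_CE = V_CC − I_C·R_C − I_E·R_E = 8.9 − 0.349×5.6 − 0.353×1.5 = 6.42 V > V_CE(sat), so the active-region assumption holds.

active; I_C ≈ 0.35 mA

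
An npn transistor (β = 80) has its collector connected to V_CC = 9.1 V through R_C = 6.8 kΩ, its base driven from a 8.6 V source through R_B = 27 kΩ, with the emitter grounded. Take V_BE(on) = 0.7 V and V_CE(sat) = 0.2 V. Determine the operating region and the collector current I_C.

saturation; I_C ≈ 1.3 mA

Assume active: I_B = (8.6 − 0.7)/27 = 0.293 mA, giving I_C = β·I_B = 23.4 mA.
But then V_CE = 9.1 − 23.4×6.8 = -150 V < V_CE(sat) = 0.2 V — impossible in the active region.
So the transistor is saturated. With V_CE = 0.2 V, I_C = (V_CC − 0.2)/R_C = 8.9/6.8 = 1.31 mA.
Check: β·I_B = 23.4 mA > I_C = 1.31 mA, confirming saturation.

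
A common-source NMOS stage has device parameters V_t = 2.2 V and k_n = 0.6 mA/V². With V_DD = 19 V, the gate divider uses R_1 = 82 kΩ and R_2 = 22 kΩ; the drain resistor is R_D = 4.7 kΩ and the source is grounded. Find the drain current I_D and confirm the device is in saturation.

V_G = V_DD·R_2/(R_1+R_2) = 19×22/104 = 4.02 V. With the source grounded, V_GS = V_G = 4.02 V.
Assume saturation: I_D = (k_n/2)(V_GS − V_t)² = (0.6/2)×(4.02 − 2.2)² = 0.3×1.82² = 0.993 mA.
V_DS = V_DD − I_D·R_D = 19 − 0.993×4.7 = 14.3 V.
Saturation requires V_DS ≥ V_GS − V_t = 1.82 V; 14.3 ≥ 1.82 ✓.

I_D ≈ 0.99 mA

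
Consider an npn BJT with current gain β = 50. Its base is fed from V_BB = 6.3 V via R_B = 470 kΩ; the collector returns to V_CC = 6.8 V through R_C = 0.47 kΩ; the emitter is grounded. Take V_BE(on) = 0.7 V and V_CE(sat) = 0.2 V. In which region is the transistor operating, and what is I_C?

active; I_C ≈ 0.6 mA

Assume active. Base-emitter loop: I_B = (V_BB − V_BE)/R_B = (6.3 − 0.7)/470 = 0.0119 mA.
I_C = β·I_B = 50×0.0119 = 0.596 mA.
V_CE = V_CC − I_C·R_C = 6.8 − 0.596×0.47 = 6.52 V > V_CE(sat), so the active-region assumption holds.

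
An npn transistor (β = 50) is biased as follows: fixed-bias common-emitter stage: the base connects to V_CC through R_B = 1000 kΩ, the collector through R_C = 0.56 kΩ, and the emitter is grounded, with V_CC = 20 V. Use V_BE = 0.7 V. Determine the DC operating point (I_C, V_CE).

Base loop: V_CC = I_B·R_B + V_BE, so I_B = (20 − 0.7)/1000 kΩ = 0.0193 mA.
In the active region I_C = β·I_B = 50 × 0.0193 = 0.965 mA.
Collector loop: V_CE = V_CC − I_C·R_C = 20 − 0.965×0.56 = 19.5 V.
Since V_CE = 19.5 V > V_CE(sat) ≈ 0.2 V, the transistor is in the active region as assumed.

I_C ≈ 0.97 mA, V_CE ≈ 19 V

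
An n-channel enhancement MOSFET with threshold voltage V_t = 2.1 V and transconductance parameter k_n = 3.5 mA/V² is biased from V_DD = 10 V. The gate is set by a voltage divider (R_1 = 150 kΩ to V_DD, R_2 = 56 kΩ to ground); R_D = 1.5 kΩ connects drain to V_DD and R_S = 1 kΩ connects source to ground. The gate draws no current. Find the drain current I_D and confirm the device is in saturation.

I_D ≈ 0.24 mA

V_G = V_DD·R_2/(R_1+R_2) = 10×56/206 = 2.72 V.
Assume saturation: I_D = (k_n/2)(V_GS − V_t)² with V_GS = V_G − I_D·R_S = 2.72 − 1·I_D.
Substituting gives 1.75·I_D² − 3.16·I_D + 0.669 = 0, with roots I_D = 0.245 or 1.56 mA.
The root I_D = 1.56 mA gives V_GS = 1.15 V ≤ V_t, so take I_D = 0.245 mA.
Then V_GS = 2.47 V and V_DS = V_DD − I_D(R_D+R_S) = 10 − 0.245×2.5 = 9.39 V.
Saturation requires V_DS ≥ V_GS − V_t = 0.374 V; 9.39 ≥ 0.374 ✓.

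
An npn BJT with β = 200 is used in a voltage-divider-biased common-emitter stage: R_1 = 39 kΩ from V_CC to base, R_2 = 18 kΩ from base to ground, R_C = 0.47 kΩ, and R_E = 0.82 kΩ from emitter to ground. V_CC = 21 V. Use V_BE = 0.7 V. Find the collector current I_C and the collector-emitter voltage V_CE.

Thevenize the base divider: V_Th = V_CC·R_2/(R_1+R_2) = 21×18/57 = 6.63 V, R_Th = R_1‖R_2 = 12.3 kΩ.
Base-emitter loop: V_Th = I_B·R_Th + V_BE + (β+1)I_B·R_E, so I_B = (6.63 − 0.7) / (12.3 + 201×0.82) = 0.0335 mA.
I_C = β·I_B = 200×0.0335 = 6.7 mA, and I_E = (β+1)I_B = 6.73 mA.
V_CE = V_CC − I_C·R_C − I_E·R_E = 21 − 6.7×0.47 − 6.73×0.82 = 12.3 V.
V_CE = 12.3 V > 0.2 V confirms active-region operation.

I_C ≈ 6.7 mA, V_CE ≈ 12 V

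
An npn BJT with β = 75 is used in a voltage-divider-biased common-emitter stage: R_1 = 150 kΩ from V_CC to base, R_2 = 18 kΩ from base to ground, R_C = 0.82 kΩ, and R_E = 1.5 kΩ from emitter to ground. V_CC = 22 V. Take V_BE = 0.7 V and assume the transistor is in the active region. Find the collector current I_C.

I_C ≈ 0.96 mA

Thevenize the base divider: V_Th = V_CC·R_2/(R_1+R_2) = 22×18/168 = 2.36 V, R_Th = R_1‖R_2 = 16.1 kΩ.
Base-emitter loop: V_Th = I_B·R_Th + V_BE + (β+1)I_B·R_E, so I_B = (2.36 − 0.7) / (16.1 + 76×1.5) = 0.0127 mA.
I_C = β·I_B = 75×0.0127 = 0.956 mA, and I_E = (β+1)I_B = 0.968 mA.
V_CE = V_CC − I_C·R_C − I_E·R_E = 22 − 0.956×0.82 − 0.968×1.5 = 19.8 V.
V_CE = 19.8 V > 0.2 V confirms active-region operation.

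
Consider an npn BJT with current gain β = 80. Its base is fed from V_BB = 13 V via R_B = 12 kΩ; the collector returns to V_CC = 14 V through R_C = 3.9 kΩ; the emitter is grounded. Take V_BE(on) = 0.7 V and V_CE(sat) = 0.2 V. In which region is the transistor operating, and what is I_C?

Assume active: I_B = (13 − 0.7)/12 = 1.03 mA, giving I_C = β·I_B = 82 mA.
But then V_CE = 14 − 82×3.9 = -306 V < V_CE(sat) = 0.2 V — impossible in the active region.
So the transistor is saturated. With V_CE = 0.2 V, I_C = (V_CC − 0.2)/R_C = 13.8/3.9 = 3.54 mA.
Check: β·I_B = 82 mA > I_C = 3.54 mA, confirming saturation.

saturation; I_C ≈ 3.5 mA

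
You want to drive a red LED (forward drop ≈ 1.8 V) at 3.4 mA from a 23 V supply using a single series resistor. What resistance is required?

The resistor drops V_S − V_D = 23 − 1.8 = 21.2 V at 3.4 mA.
R = 21.2 V / 3.4 mA = 6.24 kΩ.

R ≈ 6.2 kΩ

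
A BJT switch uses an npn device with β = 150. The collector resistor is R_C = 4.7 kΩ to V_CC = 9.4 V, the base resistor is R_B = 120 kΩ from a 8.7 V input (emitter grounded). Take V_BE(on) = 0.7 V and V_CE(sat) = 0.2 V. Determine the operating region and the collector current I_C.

Assume active: I_B = (8.7 − 0.7)/120 = 0.0667 mA, giving I_C = β·I_B = 10 mA.
But then V_CE = 9.4 − 10×4.7 = -37.6 V < V_CE(sat) = 0.2 V — impossible in the active region.
So the transistor is saturated. With V_CE = 0.2 V, I_C = (V_CC − 0.2)/R_C = 9.2/4.7 = 1.96 mA.
Check: β·I_B = 10 mA > I_C = 1.96 mA, confirming saturation.

saturation; I_C ≈ 2 mA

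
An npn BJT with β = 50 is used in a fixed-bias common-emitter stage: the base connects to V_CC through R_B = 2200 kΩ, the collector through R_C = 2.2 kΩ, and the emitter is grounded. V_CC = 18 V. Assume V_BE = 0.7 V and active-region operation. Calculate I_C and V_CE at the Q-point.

I_C ≈ 0.39 mA, V_CE ≈ 17 V

Base loop: V_CC = I_B·R_B + V_BE, so I_B = (18 − 0.7)/2200 kΩ = 0.00786 mA.
In the active region I_C = β·I_B = 50 × 0.00786 = 0.393 mA.
Collector loop: V_CE = V_CC − I_C·R_C = 18 − 0.393×2.2 = 17.1 V.
Since V_CE = 17.1 V > V_CE(sat) ≈ 0.2 V, the transistor is in the active region as assumed.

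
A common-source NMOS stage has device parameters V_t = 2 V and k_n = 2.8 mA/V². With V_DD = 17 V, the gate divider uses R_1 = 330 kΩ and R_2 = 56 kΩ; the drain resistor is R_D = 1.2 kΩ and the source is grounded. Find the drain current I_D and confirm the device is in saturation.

V_G = V_DD·R_2/(R_1+R_2) = 17×56/386 = 2.47 V. With the source grounded, V_GS = V_G = 2.47 V.
Assume saturation: I_D = (k_n/2)(V_GS − V_t)² = (2.8/2)×(2.47 − 2)² = 1.4×0.466² = 0.304 mA.
V_DS = V_DD − I_D·R_D = 17 − 0.304×1.2 = 16.6 V.
Saturation requires V_DS ≥ V_GS − V_t = 0.466 V; 16.6 ≥ 0.466 ✓.

I_D ≈ 0.3 mA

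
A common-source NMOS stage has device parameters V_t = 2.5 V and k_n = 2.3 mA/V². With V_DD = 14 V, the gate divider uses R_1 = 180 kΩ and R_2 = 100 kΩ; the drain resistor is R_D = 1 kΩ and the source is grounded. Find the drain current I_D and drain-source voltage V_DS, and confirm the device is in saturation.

I_D ≈ 7.2 mA, V_DS ≈ 6.8 V

V_G = V_DD·R_2/(R_1+R_2) = 14×100/280 = 5 V. With the source grounded, V_GS = V_G = 5 V.
Assume saturation: I_D = (k_n/2)(V_GS − V_t)² = (2.3/2)×(5 − 2.5)² = 1.15×2.5² = 7.19 mA.
V_DS = V_DD − I_D·R_D = 14 − 7.19×1 = 6.81 V.
Saturation requires V_DS ≥ V_GS − V_t = 2.5 V; 6.81 ≥ 2.5 ✓.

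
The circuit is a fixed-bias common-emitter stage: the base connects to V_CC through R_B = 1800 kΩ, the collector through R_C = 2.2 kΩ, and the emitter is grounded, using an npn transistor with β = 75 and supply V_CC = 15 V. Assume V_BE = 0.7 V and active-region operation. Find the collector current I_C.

Base loop: V_CC = I_B·R_B + V_BE, so I_B = (15 − 0.7)/1800 kΩ = 0.00794 mA.
In the active region I_C = β·I_B = 75 × 0.00794 = 0.596 mA.
Collector loop: V_CE = V_CC − I_C·R_C = 15 − 0.596×2.2 = 13.7 V.
Since V_CE = 13.7 V > V_CE(sat) ≈ 0.2 V, the transistor is in the active region as assumed.

I_C ≈ 0.6 mA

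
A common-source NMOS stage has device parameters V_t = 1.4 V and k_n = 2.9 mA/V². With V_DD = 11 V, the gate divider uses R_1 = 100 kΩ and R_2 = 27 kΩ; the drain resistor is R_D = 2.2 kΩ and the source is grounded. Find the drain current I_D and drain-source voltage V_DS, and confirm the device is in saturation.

V_G = V_DD·R_2/(R_1+R_2) = 11×27/127 = 2.34 V. With the source grounded, V_GS = V_G = 2.34 V.
Assume saturation: I_D = (k_n/2)(V_GS − V_t)² = (2.9/2)×(2.34 − 1.4)² = 1.45×0.939² = 1.28 mA.
V_DS = V_DD − I_D·R_D = 11 − 1.28×2.2 = 8.19 V.
Saturation requires V_DS ≥ V_GS − V_t = 0.939 V; 8.19 ≥ 0.939 ✓.

I_D ≈ 1.3 mA, V_DS ≈ 8.2 V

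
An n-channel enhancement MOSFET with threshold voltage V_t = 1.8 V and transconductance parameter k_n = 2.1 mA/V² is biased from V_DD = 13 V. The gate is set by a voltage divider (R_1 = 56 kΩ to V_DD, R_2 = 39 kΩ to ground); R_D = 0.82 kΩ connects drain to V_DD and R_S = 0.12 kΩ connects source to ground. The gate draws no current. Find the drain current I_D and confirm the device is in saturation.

V_G = V_DD·R_2/(R_1+R_2) = 13×39/95 = 5.34 V.
Assume saturation: I_D = (k_n/2)(V_GS − V_t)² with V_GS = V_G − I_D·R_S = 5.34 − 0.12·I_D.
Substituting gives 0.0151·I_D² − 1.89·I_D + 13.1 = 0, with roots I_D = 7.38 or 118 mA.
The root I_D = 118 mA gives V_GS = -8.79 V ≤ V_t, so take I_D = 7.38 mA.
Then V_GS = 4.45 V and V_DS = V_DD − I_D(R_D+R_S) = 13 − 7.38×0.94 = 6.06 V.
Saturation requires V_DS ≥ V_GS − V_t = 2.65 V; 6.06 ≥ 2.65 ✓.

I_D ≈ 7.4 mA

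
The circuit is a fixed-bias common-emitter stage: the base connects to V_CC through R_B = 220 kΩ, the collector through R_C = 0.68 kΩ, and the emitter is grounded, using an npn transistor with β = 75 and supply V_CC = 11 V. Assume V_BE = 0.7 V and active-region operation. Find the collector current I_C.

I_C ≈ 3.5 mA

Base loop: V_CC = I_B·R_B + V_BE, so I_B = (11 − 0.7)/220 kΩ = 0.0468 mA.
In the active region I_C = β·I_B = 75 × 0.0468 = 3.51 mA.
Collector loop: V_CE = V_CC − I_C·R_C = 11 − 3.51×0.68 = 8.61 V.
Since V_CE = 8.61 V > V_CE(sat) ≈ 0.2 V, the transistor is in the active region as assumed.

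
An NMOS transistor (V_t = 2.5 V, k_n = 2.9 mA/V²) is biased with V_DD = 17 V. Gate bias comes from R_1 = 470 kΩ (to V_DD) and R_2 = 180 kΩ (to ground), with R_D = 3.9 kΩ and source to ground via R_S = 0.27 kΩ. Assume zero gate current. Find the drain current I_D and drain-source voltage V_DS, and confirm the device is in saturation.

I_D ≈ 2.9 mA, V_DS ≈ 4.8 V

V_G = V_DD·R_2/(R_1+R_2) = 17×180/650 = 4.71 V.
Assume saturation: I_D = (k_n/2)(V_GS − V_t)² with V_GS = V_G − I_D·R_S = 4.71 − 0.27·I_D.
Substituting gives 0.106·I_D² − 2.73·I_D + 7.07 = 0, with roots I_D = 2.92 or 22.9 mA.
The root I_D = 22.9 mA gives V_GS = -1.47 V ≤ V_t, so take I_D = 2.92 mA.
Then V_GS = 3.92 V and V_DS = V_DD − I_D(R_D+R_S) = 17 − 2.92×4.17 = 4.82 V.
Saturation requires V_DS ≥ V_GS − V_t = 1.42 V; 4.82 ≥ 1.42 ✓.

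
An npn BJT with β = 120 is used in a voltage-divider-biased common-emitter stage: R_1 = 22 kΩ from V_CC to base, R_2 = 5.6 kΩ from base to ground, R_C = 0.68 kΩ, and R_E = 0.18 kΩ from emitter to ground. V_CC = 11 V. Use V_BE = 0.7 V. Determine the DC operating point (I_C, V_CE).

Thevenize the base divider: V_Th = V_CC·R_2/(R_1+R_2) = 11×5.6/27.6 = 2.23 V, R_Th = R_1‖R_2 = 4.46 kΩ.
Base-emitter loop: V_Th = I_B·R_Th + V_BE + (β+1)I_B·R_E, so I_B = (2.23 − 0.7) / (4.46 + 121×0.18) = 0.0584 mA.
I_C = β·I_B = 120×0.0584 = 7 mA, and I_E = (β+1)I_B = 7.06 mA.
V_CE = V_CC − I_C·R_C − I_E·R_E = 11 − 7×0.68 − 7.06×0.18 = 4.97 V.
V_CE = 4.97 V > 0.2 V confirms active-region operation.

I_C ≈ 7 mA, V_CE ≈ 5 V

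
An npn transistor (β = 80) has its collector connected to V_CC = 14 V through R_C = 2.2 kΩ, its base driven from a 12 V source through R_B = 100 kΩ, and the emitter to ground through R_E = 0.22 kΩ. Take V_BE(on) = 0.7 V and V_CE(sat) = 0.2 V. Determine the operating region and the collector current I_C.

saturation; I_C ≈ 5.7 mA

Assume active: I_B = (12 − 0.7)/(100 + 81×0.22) = 0.0959 mA, I_C = β·I_B = 7.67 mA.
Then V_CE = 14 − 7.67×2.2 − 7.77×0.22 = -4.59 V < 0.2 V — the active assumption fails.
Re-solve with V_CE = 0.2 V. KCL at the emitter: V_E/R_E = (V_BB−0.7−V_E)/R_B + (V_CC−0.2−V_E)/R_C, giving V_E = 1.27 V.
I_C = (V_CC − 0.2 − V_E)/R_C = (13.8 − 1.27)/2.2 = 5.69 mA.
Check: I_B = (11.3 − 1.27)/100 = 0.1 mA, and β·I_B = 8.02 mA > I_C, confirming saturation.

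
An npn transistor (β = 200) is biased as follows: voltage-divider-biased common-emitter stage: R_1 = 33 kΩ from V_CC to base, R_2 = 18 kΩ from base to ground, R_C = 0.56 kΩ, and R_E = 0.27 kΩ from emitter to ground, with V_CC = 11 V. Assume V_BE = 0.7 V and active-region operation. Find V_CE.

Thevenize the base divider: V_Th = V_CC·R_2/(R_1+R_2) = 11×18/51 = 3.88 V, R_Th = R_1‖R_2 = 11.6 kΩ.
Base-emitter loop: V_Th = I_B·R_Th + V_BE + (β+1)I_B·R_E, so I_B = (3.88 − 0.7) / (11.6 + 201×0.27) = 0.0483 mA.
I_C = β·I_B = 200×0.0483 = 9.66 mA, and I_E = (β+1)I_B = 9.7 mA.
V_CE = V_CC − I_C·R_C − I_E·R_E = 11 − 9.66×0.56 − 9.7×0.27 = 2.97 V.
V_CE = 2.97 V > 0.2 V confirms active-region operation.

V_CE ≈ 3 V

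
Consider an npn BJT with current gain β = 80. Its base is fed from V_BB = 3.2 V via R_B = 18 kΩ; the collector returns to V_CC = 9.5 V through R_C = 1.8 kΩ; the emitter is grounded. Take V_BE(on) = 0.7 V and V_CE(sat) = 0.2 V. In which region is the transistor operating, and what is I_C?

Assume active: I_B = (3.2 − 0.7)/18 = 0.139 mA, giving I_C = β·I_B = 11.1 mA.
But then V_CE = 9.5 − 11.1×1.8 = -10.5 V < V_CE(sat) = 0.2 V — impossible in the active region.
So the transistor is saturated. With V_CE = 0.2 V, I_C = (V_CC − 0.2)/R_C = 9.3/1.8 = 5.17 mA.
Check: β·I_B = 11.1 mA > I_C = 5.17 mA, confirming saturation.

saturation; I_C ≈ 5.2 mA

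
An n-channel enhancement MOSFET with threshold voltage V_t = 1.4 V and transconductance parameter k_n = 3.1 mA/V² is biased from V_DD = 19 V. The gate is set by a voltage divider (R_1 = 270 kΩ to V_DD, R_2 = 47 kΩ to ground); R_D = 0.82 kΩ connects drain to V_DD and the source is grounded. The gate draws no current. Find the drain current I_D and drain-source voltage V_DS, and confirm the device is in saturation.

I_D ≈ 3.1 mA, V_DS ≈ 16 V

V_G = V_DD·R_2/(R_1+R_2) = 19×47/317 = 2.82 V. With the source grounded, V_GS = V_G = 2.82 V.
Assume saturation: I_D = (k_n/2)(V_GS − V_t)² = (3.1/2)×(2.82 − 1.4)² = 1.55×1.42² = 3.11 mA.
V_DS = V_DD − I_D·R_D = 19 − 3.11×0.82 = 16.4 V.
Saturation requires V_DS ≥ V_GS − V_t = 1.42 V; 16.4 ≥ 1.42 ✓.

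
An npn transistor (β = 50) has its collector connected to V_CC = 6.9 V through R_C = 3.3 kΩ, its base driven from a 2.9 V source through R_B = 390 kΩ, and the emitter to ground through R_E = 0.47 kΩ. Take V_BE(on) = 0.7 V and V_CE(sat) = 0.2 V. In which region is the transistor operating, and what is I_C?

Assume active. Base-emitter loop: I_B = (V_BB − V_BE)/(R_B + (β+1)R_E) = (2.9 − 0.7)/(390 + 51×0.47) = 0.00531 mA.
I_C = β·I_B = 50×0.00531 = 0.266 mA.
V_CE = V_CC − I_C·R_C − I_E·R_E = 6.9 − 0.266×3.3 − 0.271×0.47 = 5.9 V > V_CE(sat), so the active-region assumption holds.

active; I_C ≈ 0.27 mA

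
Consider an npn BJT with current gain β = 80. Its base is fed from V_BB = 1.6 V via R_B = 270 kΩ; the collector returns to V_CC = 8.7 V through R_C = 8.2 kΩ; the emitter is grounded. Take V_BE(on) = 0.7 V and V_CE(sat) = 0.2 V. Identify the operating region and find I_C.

Assume active. Base-emitter loop: I_B = (V_BB − V_BE)/R_B = (1.6 − 0.7)/270 = 0.00333 mA.
I_C = β·I_B = 80×0.00333 = 0.267 mA.
V_CE = V_CC − I_C·R_C = 8.7 − 0.267×8.2 = 6.51 V > V_CE(sat), so the active-region assumption holds.

active; I_C ≈ 0.27 mA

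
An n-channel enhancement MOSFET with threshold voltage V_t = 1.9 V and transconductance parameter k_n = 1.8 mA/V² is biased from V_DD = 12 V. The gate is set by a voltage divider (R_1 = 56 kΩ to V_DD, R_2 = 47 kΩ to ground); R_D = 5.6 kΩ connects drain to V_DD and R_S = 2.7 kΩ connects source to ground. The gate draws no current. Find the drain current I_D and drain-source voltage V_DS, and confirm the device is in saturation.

V_G = V_DD·R_2/(R_1+R_2) = 12×47/103 = 5.48 V.
Assume saturation: I_D = (k_n/2)(V_GS − V_t)² with V_GS = V_G − I_D·R_S = 5.48 − 2.7·I_D.
Substituting gives 6.56·I_D² − 18.4·I_D + 11.5 = 0, with roots I_D = 0.945 or 1.86 mA.
The root I_D = 1.86 mA gives V_GS = 0.464 V ≤ V_t, so take I_D = 0.945 mA.
Then V_GS = 2.92 V and V_DS = V_DD − I_D(R_D+R_S) = 12 − 0.945×8.3 = 4.16 V.
Saturation requires V_DS ≥ V_GS − V_t = 1.02 V; 4.16 ≥ 1.02 ✓.

I_D ≈ 0.94 mA, V_DS ≈ 4.2 V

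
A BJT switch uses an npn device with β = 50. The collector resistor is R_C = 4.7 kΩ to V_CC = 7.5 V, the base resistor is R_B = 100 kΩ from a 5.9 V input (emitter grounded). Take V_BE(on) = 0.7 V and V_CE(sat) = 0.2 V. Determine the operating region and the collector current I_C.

Assume active: I_B = (5.9 − 0.7)/100 = 0.052 mA, giving I_C = β·I_B = 2.6 mA.
But then V_CE = 7.5 − 2.6×4.7 = -4.72 V < V_CE(sat) = 0.2 V — impossible in the active region.
So the transistor is saturated. With V_CE = 0.2 V, I_C = (V_CC − 0.2)/R_C = 7.3/4.7 = 1.55 mA.
Check: β·I_B = 2.6 mA > I_C = 1.55 mA, confirming saturation.

saturation; I_C ≈ 1.6 mA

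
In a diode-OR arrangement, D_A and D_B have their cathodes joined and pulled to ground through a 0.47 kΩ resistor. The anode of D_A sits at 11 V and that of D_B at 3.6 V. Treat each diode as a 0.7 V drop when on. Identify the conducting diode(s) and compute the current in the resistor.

Assume both conduct. Then node N would need to be at both 11−0.7 = 10.3 V and 3.6−0.7 = 2.9 V, which is impossible.
Assume only D_A conducts: V_N = 11 − 0.7 = 10.3 V, so I_R = 10.3/0.47 = 21.9 mA.
Check D_B: its anode-to-cathode voltage is 3.6 − 10.3 = -6.7 V < 0.7 V, so it is off. The assumption is consistent.

Only D_A conducts; I_R ≈ 22 mA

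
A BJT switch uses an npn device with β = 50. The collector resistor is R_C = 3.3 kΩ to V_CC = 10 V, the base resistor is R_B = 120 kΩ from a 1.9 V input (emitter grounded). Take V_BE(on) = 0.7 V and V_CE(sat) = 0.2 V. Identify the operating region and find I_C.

active; I_C ≈ 0.5 mA

Assume active. Base-emitter loop: I_B = (V_BB − V_BE)/R_B = (1.9 − 0.7)/120 = 0.01 mA.
I_C = β·I_B = 50×0.01 = 0.5 mA.
V_CE = V_CC − I_C·R_C = 10 − 0.5×3.3 = 8.35 V > V_CE(sat), so the active-region assumption holds.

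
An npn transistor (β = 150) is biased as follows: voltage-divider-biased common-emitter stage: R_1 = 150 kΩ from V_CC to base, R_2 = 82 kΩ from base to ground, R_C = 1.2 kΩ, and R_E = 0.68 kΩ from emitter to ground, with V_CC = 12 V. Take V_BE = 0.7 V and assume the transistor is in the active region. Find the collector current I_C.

Thevenize the base divider: V_Th = V_CC·R_2/(R_1+R_2) = 12×82/232 = 4.24 V, R_Th = R_1‖R_2 = 53 kΩ.
Base-emitter loop: V_Th = I_B·R_Th + V_BE + (β+1)I_B·R_E, so I_B = (4.24 − 0.7) / (53 + 151×0.68) = 0.0227 mA.
I_C = β·I_B = 150×0.0227 = 3.41 mA, and I_E = (β+1)I_B = 3.43 mA.
V_CE = V_CC − I_C·R_C − I_E·R_E = 12 − 3.41×1.2 − 3.43×0.68 = 5.57 V.
V_CE = 5.57 V > 0.2 V confirms active-region operation.

I_C ≈ 3.4 mA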